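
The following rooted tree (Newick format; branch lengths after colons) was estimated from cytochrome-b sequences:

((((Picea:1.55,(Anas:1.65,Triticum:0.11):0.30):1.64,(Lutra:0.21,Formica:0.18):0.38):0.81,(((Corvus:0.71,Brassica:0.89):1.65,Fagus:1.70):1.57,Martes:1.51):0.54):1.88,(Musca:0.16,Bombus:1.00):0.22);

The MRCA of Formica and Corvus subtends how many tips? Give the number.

The MRCA of Formica and Corvus is the node subtending (((Picea,(Anas,Triticum)),(Lutra,Formica)),(((Corvus,Brassica),Fagus),Martes)).
That clade contains 9 terminal taxa: Anas, Brassica, Corvus, Fagus, Formica, Lutra, Martes, Picea, Triticum.

9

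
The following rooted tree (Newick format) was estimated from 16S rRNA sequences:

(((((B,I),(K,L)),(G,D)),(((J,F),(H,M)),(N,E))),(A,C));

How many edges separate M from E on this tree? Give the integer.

The MRCA of M and E is the node subtending (((J,F),(H,M)),(N,E)).
From M up to that node: 3 branches. From E up to the same node: 2 branches. Total: 3 + 2 = 5.

5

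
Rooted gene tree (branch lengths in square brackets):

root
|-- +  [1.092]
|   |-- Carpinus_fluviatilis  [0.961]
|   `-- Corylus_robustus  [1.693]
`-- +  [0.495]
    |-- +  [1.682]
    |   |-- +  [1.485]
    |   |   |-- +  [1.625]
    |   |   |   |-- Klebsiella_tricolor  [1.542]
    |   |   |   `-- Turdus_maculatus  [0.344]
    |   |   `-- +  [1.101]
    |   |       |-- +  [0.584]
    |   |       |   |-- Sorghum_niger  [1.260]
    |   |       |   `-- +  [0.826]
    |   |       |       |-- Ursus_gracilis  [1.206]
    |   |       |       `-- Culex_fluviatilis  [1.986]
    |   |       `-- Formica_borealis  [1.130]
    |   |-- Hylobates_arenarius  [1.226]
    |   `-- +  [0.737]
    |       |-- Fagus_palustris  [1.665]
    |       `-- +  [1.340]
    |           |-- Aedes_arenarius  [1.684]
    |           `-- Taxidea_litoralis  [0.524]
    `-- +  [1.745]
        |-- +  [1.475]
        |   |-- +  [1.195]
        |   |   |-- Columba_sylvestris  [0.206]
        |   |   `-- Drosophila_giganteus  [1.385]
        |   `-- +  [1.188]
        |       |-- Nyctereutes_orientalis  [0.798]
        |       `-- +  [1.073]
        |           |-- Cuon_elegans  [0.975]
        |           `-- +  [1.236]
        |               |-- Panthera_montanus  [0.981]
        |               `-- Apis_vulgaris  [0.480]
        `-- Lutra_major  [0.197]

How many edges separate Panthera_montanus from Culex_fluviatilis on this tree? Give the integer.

The MRCA of Panthera_montanus and Culex_fluviatilis is the node subtending ((((Klebsiella_tricolor,Turdus_maculatus),((Sorghum_niger,(Ursus_gracilis,Culex_fluviatilis)),Formica_borealis)),Hylobates_arenarius,(Fagus_palustris,(Aedes_arenarius,Taxidea_litoralis))),(((Columba_sylvestris,Drosophila_giganteus),(Nyctereutes_orientalis,(Cuon_elegans,(Panthera_montanus,Apis_vulgaris)))),Lutra_major)).
From Panthera_montanus up to that node: 6 branches. From Culex_fluviatilis up to the same node: 6 branches. Total: 6 + 6 = 12.

12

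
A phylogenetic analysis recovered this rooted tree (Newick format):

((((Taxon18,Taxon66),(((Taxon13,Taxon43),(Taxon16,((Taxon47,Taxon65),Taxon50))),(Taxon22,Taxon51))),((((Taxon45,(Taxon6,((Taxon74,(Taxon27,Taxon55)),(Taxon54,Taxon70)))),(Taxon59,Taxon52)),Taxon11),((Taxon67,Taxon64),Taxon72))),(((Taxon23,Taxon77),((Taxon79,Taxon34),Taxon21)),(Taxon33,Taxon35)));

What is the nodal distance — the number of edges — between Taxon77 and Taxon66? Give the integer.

The MRCA of Taxon77 and Taxon66 is the root of the tree.
From Taxon77 up to that node: 4 branches. From Taxon66 up to the same node: 4 branches. Total: 4 + 4 = 8.

8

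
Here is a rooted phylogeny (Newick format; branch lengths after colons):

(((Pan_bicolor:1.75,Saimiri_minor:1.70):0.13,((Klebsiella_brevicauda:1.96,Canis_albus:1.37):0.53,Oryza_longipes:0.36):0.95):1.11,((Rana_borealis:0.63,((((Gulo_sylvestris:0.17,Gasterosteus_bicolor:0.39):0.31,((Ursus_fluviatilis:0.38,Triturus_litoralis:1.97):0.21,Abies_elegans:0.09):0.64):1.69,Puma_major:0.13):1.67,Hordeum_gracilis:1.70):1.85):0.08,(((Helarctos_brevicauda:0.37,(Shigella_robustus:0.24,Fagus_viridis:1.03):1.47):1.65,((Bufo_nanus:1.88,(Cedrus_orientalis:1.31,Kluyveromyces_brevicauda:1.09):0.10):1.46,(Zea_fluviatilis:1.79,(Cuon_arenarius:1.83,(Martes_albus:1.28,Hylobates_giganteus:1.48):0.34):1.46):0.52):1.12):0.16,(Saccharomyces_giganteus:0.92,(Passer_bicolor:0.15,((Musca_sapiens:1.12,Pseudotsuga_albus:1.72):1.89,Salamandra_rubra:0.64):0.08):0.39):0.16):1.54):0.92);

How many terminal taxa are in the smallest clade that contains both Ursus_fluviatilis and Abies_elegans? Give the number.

3

The MRCA of Ursus_fluviatilis and Abies_elegans is the node subtending ((Ursus_fluviatilis,Triturus_litoralis),Abies_elegans).
That clade contains 3 terminal taxa: Abies_elegans, Triturus_litoralis, Ursus_fluviatilis.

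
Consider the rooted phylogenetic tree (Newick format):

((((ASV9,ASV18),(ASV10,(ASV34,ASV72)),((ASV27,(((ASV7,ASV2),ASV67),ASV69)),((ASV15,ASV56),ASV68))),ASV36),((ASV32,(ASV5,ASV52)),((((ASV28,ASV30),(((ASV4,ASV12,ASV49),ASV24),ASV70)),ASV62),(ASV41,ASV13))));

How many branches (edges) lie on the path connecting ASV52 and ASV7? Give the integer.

12

The MRCA of ASV52 and ASV7 is the root of the tree.
From ASV52 up to that node: 4 branches. From ASV7 up to the same node: 8 branches. Total: 4 + 8 = 12.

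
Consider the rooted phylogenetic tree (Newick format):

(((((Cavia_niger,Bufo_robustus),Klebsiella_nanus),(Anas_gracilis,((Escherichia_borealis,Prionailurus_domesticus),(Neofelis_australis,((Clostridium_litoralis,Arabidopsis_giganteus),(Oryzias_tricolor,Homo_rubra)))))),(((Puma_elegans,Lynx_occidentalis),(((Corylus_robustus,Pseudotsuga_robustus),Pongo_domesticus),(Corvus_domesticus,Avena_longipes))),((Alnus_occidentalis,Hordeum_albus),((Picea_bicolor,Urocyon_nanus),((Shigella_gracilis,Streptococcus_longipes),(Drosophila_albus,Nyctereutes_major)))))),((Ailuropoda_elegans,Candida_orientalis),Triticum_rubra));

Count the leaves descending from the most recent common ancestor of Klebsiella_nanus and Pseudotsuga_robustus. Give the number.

26

The MRCA of Klebsiella_nanus and Pseudotsuga_robustus is the node subtending ((((Cavia_niger,Bufo_robustus),Klebsiella_nanus),(Anas_gracilis,((Escherichia_borealis,Prionailurus_domesticus),(Neofelis_australis,((Clostridium_litoralis,Arabidopsis_giganteus),(Oryzias_tricolor,Homo_rubra)))))),(((Puma_elegans,Lynx_occidentalis),(((Corylus_robustus,Pseudotsuga_robustus),Pongo_domesticus),(Corvus_domesticus,Avena_longipes))),((Alnus_occidentalis,Hordeum_albus),((Picea_bicolor,Urocyon_nanus),((Shigella_gracilis,Streptococcus_longipes),(Drosophila_albus,Nyctereutes_major)))))).
That clade contains 26 terminal taxa: Alnus_occidentalis, Anas_gracilis, Arabidopsis_giganteus, Avena_longipes, Bufo_robustus, Cavia_niger, Clostridium_litoralis, Corvus_domesticus, Corylus_robustus, Drosophila_albus, Escherichia_borealis, Homo_rubra, Hordeum_albus, Klebsiella_nanus, Lynx_occidentalis, Neofelis_australis, Nyctereutes_major, Oryzias_tricolor, Picea_bicolor, Pongo_domesticus, Prionailurus_domesticus, Pseudotsuga_robustus, Puma_elegans, Shigella_gracilis, Streptococcus_longipes, Urocyon_nanus.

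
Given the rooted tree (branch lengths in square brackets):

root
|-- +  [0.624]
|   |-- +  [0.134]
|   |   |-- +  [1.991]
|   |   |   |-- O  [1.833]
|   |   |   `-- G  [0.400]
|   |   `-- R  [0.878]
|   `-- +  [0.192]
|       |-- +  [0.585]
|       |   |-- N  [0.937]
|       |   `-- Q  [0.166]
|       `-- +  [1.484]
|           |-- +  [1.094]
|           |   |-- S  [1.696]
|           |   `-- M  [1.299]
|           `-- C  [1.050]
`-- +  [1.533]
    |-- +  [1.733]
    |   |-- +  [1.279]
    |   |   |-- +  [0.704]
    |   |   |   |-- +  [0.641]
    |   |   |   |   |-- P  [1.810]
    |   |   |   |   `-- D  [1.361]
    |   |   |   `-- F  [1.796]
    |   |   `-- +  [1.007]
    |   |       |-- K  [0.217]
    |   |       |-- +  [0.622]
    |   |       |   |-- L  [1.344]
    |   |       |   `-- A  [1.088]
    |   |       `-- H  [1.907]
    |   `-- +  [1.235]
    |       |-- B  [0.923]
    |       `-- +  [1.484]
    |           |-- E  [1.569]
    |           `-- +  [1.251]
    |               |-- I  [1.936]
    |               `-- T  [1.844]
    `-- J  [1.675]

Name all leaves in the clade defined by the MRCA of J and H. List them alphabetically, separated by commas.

A, B, D, E, F, H, I, J, K, L, P, T

Tracing J: it sits inside (((((P,D),F),(K,(L,A),H)),(B,(E,(I,T)))),J).
Tracing H: it sits inside (K,(L,A),H).
The smallest clade enclosing both is (((((P,D),F),(K,(L,A),H)),(B,(E,(I,T)))),J); the answer is its 12 terminal taxa in alphabetical order.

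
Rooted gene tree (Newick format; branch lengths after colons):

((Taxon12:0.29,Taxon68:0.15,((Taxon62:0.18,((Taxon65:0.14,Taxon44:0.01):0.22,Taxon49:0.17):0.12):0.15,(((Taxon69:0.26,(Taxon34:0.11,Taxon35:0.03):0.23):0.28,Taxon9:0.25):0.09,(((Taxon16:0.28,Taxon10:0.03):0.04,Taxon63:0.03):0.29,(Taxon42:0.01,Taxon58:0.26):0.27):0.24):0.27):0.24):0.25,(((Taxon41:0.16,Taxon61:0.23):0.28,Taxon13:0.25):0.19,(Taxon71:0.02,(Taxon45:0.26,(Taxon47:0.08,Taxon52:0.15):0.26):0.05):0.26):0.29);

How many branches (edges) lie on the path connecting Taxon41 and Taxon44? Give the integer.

The MRCA of Taxon41 and Taxon44 is the root of the tree.
From Taxon41 up to that node: 4 branches. From Taxon44 up to the same node: 6 branches. Total: 4 + 6 = 10.

10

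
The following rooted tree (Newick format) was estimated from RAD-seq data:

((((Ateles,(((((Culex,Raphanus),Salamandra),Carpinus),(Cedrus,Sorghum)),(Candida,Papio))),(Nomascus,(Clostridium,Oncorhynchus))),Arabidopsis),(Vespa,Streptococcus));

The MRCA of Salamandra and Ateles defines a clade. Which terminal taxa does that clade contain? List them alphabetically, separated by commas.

Ateles, Candida, Carpinus, Cedrus, Culex, Papio, Raphanus, Salamandra, Sorghum

Tracing Salamandra: it sits inside ((Culex,Raphanus),Salamandra).
Tracing Ateles: it sits inside (Ateles,(((((Culex,Raphanus),Salamandra),Carpinus),(Cedrus,Sorghum)),(Candida,Papio))).
The smallest clade enclosing both is (Ateles,(((((Culex,Raphanus),Salamandra),Carpinus),(Cedrus,Sorghum)),(Candida,Papio))); the answer is its 9 terminal taxa in alphabetical order.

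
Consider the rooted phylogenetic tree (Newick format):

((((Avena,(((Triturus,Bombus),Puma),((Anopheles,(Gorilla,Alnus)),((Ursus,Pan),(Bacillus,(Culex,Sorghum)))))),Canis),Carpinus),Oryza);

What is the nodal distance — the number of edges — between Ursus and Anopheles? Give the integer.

5

The MRCA of Ursus and Anopheles is the node subtending ((Anopheles,(Gorilla,Alnus)),((Ursus,Pan),(Bacillus,(Culex,Sorghum)))).
From Ursus up to that node: 3 branches. From Anopheles up to the same node: 2 branches. Total: 3 + 2 = 5.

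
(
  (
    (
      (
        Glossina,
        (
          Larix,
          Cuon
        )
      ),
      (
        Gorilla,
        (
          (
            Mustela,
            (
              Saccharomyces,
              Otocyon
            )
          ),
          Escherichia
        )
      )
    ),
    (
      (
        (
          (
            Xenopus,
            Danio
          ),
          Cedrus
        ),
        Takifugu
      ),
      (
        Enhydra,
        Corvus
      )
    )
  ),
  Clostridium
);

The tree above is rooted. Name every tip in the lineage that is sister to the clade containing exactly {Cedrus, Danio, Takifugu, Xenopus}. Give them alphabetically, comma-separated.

Corvus, Enhydra

The clade containing exactly {Cedrus, Danio, Takifugu, Xenopus} attaches to the tree at the node subtending ((((Xenopus,Danio),Cedrus),Takifugu),(Enhydra,Corvus)).
The other lineage descending from that same node — the sister group — is (Enhydra,Corvus); its 2 tips in alphabetical order are the answer.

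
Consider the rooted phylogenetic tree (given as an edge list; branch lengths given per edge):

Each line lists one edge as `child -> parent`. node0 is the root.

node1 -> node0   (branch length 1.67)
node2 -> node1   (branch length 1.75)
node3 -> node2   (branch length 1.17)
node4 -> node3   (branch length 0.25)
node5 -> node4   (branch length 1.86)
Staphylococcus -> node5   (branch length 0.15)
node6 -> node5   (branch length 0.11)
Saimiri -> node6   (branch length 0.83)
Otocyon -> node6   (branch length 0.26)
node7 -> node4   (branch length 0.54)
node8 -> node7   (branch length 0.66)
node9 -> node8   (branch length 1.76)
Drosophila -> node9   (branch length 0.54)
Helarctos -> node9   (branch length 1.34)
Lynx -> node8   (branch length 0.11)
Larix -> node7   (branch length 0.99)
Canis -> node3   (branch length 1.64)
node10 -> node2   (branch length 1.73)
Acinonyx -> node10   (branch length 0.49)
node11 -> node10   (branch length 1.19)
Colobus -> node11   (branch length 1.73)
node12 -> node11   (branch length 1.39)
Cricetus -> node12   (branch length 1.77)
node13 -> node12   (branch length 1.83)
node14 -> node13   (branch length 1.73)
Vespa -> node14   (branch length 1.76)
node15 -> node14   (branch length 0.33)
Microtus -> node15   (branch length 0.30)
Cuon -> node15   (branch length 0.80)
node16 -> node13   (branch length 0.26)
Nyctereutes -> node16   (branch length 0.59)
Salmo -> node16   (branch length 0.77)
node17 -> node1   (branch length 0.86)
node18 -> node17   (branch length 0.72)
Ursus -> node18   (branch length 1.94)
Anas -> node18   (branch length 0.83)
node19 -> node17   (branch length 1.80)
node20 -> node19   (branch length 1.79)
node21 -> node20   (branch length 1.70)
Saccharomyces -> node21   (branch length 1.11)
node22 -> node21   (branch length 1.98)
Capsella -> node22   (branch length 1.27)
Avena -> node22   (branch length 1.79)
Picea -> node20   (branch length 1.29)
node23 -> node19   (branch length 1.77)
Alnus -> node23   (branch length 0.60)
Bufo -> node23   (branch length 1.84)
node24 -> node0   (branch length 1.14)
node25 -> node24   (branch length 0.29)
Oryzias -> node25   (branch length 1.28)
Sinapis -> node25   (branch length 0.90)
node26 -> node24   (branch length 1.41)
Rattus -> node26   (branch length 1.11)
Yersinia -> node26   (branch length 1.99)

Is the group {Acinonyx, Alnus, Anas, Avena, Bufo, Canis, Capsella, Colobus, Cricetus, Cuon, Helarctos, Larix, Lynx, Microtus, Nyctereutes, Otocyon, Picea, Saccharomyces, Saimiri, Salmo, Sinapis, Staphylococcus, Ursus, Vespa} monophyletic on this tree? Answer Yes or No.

The MRCA of the listed taxa is the root, so the smallest clade containing them is the whole tree.
That clade also contains Drosophila, Oryzias, Rattus, Yersinia, which are not in the proposed group, so the group is not monophyletic.

No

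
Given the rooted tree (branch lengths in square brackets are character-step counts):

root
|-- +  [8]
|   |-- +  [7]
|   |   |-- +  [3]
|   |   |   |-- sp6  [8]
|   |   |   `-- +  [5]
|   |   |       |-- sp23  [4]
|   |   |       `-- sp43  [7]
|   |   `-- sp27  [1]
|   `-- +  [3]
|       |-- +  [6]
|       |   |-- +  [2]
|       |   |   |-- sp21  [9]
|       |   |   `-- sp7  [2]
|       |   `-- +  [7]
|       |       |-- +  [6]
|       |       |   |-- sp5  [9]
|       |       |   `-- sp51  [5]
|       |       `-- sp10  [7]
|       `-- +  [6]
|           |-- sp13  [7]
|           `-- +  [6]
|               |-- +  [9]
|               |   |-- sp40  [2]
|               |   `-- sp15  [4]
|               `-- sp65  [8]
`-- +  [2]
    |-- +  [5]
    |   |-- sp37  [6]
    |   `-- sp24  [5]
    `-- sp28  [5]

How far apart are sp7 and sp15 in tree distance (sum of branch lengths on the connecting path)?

The path runs sp7 → … → MRCA → … → sp15; the MRCA is the node subtending (((sp21,sp7),((sp5,sp51),sp10)),(sp13,((sp40,sp15),sp65))).
Branch lengths along that path: 2 + 2 + 6 + 6 + 6 + 9 + 4 = 35.

35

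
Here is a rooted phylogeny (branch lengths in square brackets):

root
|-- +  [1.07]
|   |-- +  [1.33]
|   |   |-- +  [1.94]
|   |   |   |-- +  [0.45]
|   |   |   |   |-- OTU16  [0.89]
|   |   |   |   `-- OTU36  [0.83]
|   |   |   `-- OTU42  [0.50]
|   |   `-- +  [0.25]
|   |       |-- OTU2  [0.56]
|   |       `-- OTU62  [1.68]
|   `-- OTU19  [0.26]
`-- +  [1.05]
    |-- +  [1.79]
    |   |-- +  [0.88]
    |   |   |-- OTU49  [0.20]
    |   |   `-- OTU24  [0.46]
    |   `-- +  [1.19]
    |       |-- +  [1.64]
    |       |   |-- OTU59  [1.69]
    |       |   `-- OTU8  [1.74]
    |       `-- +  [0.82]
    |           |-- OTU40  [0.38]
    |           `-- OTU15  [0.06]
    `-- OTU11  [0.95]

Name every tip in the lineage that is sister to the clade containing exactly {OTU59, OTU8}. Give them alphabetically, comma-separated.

The clade containing exactly {OTU59, OTU8} attaches to the tree at the node subtending ((OTU59,OTU8),(OTU40,OTU15)).
The other lineage descending from that same node — the sister group — is (OTU40,OTU15); its 2 tips in alphabetical order are the answer.

OTU15, OTU40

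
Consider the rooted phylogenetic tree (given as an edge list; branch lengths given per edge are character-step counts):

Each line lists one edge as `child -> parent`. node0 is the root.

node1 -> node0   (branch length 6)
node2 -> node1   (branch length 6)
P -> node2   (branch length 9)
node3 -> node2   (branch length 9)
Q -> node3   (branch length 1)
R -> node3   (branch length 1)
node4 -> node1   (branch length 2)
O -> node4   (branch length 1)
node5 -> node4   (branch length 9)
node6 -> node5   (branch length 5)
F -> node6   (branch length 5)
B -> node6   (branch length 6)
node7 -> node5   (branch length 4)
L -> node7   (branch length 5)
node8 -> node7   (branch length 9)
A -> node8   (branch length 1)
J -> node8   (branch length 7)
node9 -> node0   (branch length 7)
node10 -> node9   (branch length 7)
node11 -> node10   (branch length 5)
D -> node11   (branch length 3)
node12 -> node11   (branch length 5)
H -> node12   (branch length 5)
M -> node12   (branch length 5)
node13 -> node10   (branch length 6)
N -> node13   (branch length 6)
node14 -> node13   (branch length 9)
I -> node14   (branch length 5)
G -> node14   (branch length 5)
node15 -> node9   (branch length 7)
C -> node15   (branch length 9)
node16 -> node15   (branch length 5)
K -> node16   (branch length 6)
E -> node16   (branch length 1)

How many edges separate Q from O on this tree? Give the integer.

The MRCA of Q and O is the node subtending ((P,(Q,R)),(O,((F,B),(L,(A,J))))).
From Q up to that node: 3 branches. From O up to the same node: 2 branches. Total: 3 + 2 = 5.

5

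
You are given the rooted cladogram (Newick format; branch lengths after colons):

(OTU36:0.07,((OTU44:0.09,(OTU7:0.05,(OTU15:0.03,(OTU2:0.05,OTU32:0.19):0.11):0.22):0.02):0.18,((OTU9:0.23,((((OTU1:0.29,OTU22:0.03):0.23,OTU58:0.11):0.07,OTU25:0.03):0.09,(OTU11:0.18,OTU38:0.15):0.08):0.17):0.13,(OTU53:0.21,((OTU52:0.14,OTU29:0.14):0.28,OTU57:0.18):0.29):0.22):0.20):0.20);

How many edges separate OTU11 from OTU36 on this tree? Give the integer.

7

The MRCA of OTU11 and OTU36 is the root of the tree.
From OTU11 up to that node: 6 branches. From OTU36 up to the same node: 1 branch. Total: 6 + 1 = 7.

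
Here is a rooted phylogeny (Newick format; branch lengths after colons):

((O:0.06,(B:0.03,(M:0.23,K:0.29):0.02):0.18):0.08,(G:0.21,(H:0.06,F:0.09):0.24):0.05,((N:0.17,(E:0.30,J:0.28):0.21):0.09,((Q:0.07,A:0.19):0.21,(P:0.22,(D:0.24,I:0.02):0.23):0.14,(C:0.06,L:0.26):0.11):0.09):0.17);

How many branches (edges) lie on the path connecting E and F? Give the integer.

The MRCA of E and F is the root of the tree.
From E up to that node: 4 branches. From F up to the same node: 3 branches. Total: 4 + 3 = 7.

7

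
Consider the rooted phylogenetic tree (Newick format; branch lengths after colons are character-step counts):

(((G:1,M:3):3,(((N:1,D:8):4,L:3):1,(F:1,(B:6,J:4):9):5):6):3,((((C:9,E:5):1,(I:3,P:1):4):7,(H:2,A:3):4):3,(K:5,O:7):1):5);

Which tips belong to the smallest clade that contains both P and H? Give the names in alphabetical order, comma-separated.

Tracing P: it sits inside (I,P).
Tracing H: it sits inside (H,A).
The smallest clade enclosing both is (((C,E),(I,P)),(H,A)); the answer is its 6 terminal taxa in alphabetical order.

A, C, E, H, I, P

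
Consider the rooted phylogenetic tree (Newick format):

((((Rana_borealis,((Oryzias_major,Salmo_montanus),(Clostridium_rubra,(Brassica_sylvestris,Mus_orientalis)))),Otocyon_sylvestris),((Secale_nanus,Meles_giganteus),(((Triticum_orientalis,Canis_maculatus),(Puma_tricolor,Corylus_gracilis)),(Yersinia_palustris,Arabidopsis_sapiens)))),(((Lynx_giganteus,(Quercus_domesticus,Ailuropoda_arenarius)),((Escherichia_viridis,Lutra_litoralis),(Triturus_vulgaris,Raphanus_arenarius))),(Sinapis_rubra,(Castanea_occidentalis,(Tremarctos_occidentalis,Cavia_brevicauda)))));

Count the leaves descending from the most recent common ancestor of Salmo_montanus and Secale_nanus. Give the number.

15

The MRCA of Salmo_montanus and Secale_nanus is the node subtending (((Rana_borealis,((Oryzias_major,Salmo_montanus),(Clostridium_rubra,(Brassica_sylvestris,Mus_orientalis)))),Otocyon_sylvestris),((Secale_nanus,Meles_giganteus),(((Triticum_orientalis,Canis_maculatus),(Puma_tricolor,Corylus_gracilis)),(Yersinia_palustris,Arabidopsis_sapiens)))).
That clade contains 15 terminal taxa: Arabidopsis_sapiens, Brassica_sylvestris, Canis_maculatus, Clostridium_rubra, Corylus_gracilis, Meles_giganteus, Mus_orientalis, Oryzias_major, Otocyon_sylvestris, Puma_tricolor, Rana_borealis, Salmo_montanus, Secale_nanus, Triticum_orientalis, Yersinia_palustris.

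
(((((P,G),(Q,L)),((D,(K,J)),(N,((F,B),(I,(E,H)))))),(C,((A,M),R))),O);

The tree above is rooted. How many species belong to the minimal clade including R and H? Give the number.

17

The MRCA of R and H is the node subtending ((((P,G),(Q,L)),((D,(K,J)),(N,((F,B),(I,(E,H)))))),(C,((A,M),R))).
That clade contains 17 terminal taxa: A, B, C, D, E, F, G, H, I, J, K, L, M, N, P, Q, R.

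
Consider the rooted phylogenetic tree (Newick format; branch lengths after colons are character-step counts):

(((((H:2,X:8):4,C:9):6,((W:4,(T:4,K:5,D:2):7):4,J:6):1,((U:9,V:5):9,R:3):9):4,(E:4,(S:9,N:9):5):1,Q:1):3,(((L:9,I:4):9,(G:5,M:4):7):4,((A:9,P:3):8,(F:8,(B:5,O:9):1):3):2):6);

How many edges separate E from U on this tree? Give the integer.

6

The MRCA of E and U is the node subtending ((((H,X),C),((W,(T,K,D)),J),((U,V),R)),(E,(S,N)),Q).
From E up to that node: 2 branches. From U up to the same node: 4 branches. Total: 2 + 4 = 6.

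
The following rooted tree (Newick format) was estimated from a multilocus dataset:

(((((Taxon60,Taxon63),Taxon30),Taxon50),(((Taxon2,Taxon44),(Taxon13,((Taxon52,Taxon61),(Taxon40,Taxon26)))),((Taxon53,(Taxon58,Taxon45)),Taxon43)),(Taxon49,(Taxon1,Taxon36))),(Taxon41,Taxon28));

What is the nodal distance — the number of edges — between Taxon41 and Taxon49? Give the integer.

The MRCA of Taxon41 and Taxon49 is the root of the tree.
From Taxon41 up to that node: 2 branches. From Taxon49 up to the same node: 3 branches. Total: 2 + 3 = 5.

5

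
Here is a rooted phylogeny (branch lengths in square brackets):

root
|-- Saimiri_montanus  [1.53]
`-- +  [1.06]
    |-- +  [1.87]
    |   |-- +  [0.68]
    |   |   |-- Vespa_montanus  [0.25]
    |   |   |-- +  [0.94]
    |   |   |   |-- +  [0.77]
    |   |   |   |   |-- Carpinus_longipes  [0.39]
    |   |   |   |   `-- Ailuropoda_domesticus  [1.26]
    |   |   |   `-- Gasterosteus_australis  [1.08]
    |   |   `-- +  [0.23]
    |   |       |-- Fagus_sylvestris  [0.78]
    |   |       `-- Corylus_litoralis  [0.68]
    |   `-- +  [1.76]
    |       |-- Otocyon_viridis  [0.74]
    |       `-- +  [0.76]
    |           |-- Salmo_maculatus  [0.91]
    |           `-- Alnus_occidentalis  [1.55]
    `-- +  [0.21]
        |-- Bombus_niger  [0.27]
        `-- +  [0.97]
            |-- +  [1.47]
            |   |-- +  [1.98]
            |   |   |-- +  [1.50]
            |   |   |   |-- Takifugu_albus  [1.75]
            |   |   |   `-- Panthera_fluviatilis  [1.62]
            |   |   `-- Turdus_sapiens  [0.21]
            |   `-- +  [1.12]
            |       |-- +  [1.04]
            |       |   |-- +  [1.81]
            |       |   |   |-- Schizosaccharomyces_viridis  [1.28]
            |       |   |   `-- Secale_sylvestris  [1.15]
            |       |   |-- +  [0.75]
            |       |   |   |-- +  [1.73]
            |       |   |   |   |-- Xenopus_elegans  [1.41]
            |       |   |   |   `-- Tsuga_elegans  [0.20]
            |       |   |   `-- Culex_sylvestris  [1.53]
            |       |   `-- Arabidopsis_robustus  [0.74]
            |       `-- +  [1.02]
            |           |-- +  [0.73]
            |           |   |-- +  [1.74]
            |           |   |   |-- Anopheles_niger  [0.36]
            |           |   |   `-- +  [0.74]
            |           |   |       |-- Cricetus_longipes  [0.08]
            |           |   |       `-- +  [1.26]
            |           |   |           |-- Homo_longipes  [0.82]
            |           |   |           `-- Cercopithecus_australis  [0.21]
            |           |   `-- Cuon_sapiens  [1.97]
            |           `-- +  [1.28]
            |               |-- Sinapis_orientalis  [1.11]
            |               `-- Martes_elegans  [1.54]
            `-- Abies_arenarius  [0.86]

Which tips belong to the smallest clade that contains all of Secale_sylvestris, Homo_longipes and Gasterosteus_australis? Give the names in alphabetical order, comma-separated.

Tracing Secale_sylvestris: it sits inside (Schizosaccharomyces_viridis,Secale_sylvestris).
Tracing Homo_longipes: it sits inside (Homo_longipes,Cercopithecus_australis).
Tracing Gasterosteus_australis: it sits inside ((Carpinus_longipes,Ailuropoda_domesticus),Gasterosteus_australis).
The smallest clade enclosing all 3 is (((Vespa_montanus,((Carpinus_longipes,Ailuropoda_domesticus),Gasterosteus_australis),(Fagus_sylvestris,Corylus_litoralis)),(Otocyon_viridis,(Salmo_maculatus,Alnus_occidentalis))),(Bombus_niger,((((Takifugu_albus,Panthera_fluviatilis),Turdus_sapiens),(((Schizosaccharomyces_viridis,Secale_sylvestris),((Xenopus_elegans,Tsuga_elegans),Culex_sylvestris),Arabidopsis_robustus),(((Anopheles_niger,(Cricetus_longipes,(Homo_longipes,Cercopithecus_australis))),Cuon_sapiens),(Sinapis_orientalis,Martes_elegans)))),Abies_arenarius))); the answer is its 27 terminal taxa in alphabetical order.

Abies_arenarius, Ailuropoda_domesticus, Alnus_occidentalis, Anopheles_niger, Arabidopsis_robustus, Bombus_niger, Carpinus_longipes, Cercopithecus_australis, Corylus_litoralis, Cricetus_longipes, Culex_sylvestris, Cuon_sapiens, Fagus_sylvestris, Gasterosteus_australis, Homo_longipes, Martes_elegans, Otocyon_viridis, Panthera_fluviatilis, Salmo_maculatus, Schizosaccharomyces_viridis, Secale_sylvestris, Sinapis_orientalis, Takifugu_albus, Tsuga_elegans, Turdus_sapiens, Vespa_montanus, Xenopus_elegans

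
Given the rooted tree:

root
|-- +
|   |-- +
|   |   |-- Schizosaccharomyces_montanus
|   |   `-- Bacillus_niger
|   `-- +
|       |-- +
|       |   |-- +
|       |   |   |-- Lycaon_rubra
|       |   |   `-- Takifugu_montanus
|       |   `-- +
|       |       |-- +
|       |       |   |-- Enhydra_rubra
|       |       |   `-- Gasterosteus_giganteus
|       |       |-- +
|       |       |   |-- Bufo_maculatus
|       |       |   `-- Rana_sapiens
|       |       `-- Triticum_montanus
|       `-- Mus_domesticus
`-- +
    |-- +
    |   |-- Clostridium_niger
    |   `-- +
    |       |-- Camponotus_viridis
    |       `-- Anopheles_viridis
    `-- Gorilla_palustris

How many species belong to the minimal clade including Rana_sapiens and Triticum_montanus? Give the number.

The MRCA of Rana_sapiens and Triticum_montanus is the node subtending ((Enhydra_rubra,Gasterosteus_giganteus),(Bufo_maculatus,Rana_sapiens),Triticum_montanus).
That clade contains 5 terminal taxa: Bufo_maculatus, Enhydra_rubra, Gasterosteus_giganteus, Rana_sapiens, Triticum_montanus.

5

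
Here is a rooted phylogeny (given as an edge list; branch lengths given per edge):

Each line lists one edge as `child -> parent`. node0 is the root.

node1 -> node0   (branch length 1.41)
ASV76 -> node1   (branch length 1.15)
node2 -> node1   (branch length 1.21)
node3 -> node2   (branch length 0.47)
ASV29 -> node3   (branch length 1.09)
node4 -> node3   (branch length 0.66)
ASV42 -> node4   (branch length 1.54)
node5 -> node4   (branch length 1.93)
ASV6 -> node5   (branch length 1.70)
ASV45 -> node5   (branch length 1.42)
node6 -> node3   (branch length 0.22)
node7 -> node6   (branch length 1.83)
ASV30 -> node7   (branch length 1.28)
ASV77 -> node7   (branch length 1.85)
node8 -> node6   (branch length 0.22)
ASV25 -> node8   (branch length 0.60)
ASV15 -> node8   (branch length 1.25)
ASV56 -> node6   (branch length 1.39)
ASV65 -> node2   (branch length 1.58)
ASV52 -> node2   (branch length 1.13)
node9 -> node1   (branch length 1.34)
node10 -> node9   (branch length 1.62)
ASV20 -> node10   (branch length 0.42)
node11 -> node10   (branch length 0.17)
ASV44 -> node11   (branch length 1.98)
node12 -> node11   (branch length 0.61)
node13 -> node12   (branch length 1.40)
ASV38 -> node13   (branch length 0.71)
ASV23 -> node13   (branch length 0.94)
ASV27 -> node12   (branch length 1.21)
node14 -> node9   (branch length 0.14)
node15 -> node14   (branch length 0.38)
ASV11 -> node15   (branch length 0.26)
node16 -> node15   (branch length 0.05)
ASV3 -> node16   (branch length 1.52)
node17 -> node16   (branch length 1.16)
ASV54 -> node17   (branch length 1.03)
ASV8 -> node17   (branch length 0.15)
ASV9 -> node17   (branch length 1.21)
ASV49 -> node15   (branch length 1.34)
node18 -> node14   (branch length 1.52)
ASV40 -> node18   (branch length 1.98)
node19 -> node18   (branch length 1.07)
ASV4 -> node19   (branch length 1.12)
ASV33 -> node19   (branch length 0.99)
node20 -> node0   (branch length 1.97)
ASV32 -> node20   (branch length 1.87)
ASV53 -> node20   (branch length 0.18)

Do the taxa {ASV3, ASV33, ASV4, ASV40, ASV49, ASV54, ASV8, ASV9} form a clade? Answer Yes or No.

No

The MRCA of the listed taxa subtends ((ASV11,(ASV3,(ASV54,ASV8,ASV9)),ASV49),(ASV40,(ASV4,ASV33))).
That clade also contains ASV11, which is not in the proposed group, so the group is not monophyletic.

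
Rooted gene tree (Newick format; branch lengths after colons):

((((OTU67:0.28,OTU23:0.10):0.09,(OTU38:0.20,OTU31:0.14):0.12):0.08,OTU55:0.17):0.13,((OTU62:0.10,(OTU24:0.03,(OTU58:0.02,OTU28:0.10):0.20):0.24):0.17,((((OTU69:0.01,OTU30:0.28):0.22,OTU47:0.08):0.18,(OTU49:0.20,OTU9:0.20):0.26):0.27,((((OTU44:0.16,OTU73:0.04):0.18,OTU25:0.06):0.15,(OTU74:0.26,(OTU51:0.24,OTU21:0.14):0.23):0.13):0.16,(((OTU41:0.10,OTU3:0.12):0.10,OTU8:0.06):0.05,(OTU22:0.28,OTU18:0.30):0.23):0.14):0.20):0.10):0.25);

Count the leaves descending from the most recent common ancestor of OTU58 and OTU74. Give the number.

The MRCA of OTU58 and OTU74 is the node subtending ((OTU62,(OTU24,(OTU58,OTU28))),((((OTU69,OTU30),OTU47),(OTU49,OTU9)),((((OTU44,OTU73),OTU25),(OTU74,(OTU51,OTU21))),(((OTU41,OTU3),OTU8),(OTU22,OTU18))))).
That clade contains 20 terminal taxa: OTU18, OTU21, OTU22, OTU24, OTU25, OTU28, OTU3, OTU30, OTU41, OTU44, OTU47, OTU49, OTU51, OTU58, OTU62, OTU69, OTU73, OTU74, OTU8, OTU9.

20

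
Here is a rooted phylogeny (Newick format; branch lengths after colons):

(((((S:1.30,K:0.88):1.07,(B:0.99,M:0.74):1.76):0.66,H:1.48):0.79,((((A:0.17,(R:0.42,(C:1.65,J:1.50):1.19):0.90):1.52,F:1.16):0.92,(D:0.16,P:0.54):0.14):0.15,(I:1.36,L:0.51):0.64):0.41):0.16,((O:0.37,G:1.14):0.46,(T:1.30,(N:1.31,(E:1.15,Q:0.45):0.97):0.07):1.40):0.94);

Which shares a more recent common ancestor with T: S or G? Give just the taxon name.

The MRCA of T and G subtends ((O,G),(T,(N,(E,Q)))) (6 taxa).
The MRCA of T and S is the root, subtending the entire tree (20 taxa).
The first is nested inside the second, so T shares a more recent common ancestor with G.

G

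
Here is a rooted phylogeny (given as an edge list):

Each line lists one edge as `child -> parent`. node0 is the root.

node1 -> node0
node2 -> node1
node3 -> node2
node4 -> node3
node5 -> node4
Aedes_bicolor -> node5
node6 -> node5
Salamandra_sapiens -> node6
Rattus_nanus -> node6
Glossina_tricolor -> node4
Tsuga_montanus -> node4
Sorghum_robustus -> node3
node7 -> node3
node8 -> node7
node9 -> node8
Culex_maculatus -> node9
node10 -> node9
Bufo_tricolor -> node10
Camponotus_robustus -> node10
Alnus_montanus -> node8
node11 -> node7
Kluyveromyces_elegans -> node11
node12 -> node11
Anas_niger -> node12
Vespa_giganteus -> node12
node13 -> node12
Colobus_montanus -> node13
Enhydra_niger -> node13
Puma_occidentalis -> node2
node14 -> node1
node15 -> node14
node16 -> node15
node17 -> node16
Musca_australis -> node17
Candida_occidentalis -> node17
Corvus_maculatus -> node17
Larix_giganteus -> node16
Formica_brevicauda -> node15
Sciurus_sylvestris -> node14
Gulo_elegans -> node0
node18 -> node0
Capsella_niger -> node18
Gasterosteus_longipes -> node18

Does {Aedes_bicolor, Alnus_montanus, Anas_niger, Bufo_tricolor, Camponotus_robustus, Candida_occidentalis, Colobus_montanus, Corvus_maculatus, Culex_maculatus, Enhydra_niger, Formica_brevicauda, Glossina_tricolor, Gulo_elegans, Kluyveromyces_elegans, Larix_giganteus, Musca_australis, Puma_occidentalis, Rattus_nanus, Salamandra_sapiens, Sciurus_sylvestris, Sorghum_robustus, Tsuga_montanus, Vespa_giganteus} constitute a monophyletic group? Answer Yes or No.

The MRCA of the listed taxa is the root, so the smallest clade containing them is the whole tree.
That clade also contains Capsella_niger, Gasterosteus_longipes, which are not in the proposed group, so the group is not monophyletic.

No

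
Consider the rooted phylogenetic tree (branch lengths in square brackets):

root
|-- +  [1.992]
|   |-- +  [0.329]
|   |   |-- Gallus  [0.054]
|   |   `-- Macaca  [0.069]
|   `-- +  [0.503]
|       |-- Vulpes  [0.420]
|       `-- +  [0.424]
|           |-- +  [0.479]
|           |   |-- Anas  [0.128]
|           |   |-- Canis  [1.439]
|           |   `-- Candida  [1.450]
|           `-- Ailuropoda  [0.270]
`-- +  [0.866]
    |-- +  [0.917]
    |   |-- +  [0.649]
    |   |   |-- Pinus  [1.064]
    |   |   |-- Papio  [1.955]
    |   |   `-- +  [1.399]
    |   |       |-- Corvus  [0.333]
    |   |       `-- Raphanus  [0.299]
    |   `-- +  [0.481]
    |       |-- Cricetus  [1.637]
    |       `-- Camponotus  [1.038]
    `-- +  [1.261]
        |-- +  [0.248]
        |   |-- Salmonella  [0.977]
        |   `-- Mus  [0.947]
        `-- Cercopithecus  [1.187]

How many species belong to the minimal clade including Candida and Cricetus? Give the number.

16

The MRCA of Candida and Cricetus is the root, so the clade is the entire tree.
That clade contains 16 terminal taxa: Ailuropoda, Anas, Camponotus, Candida, Canis, Cercopithecus, Corvus, Cricetus, Gallus, Macaca, Mus, Papio, Pinus, Raphanus, Salmonella, Vulpes.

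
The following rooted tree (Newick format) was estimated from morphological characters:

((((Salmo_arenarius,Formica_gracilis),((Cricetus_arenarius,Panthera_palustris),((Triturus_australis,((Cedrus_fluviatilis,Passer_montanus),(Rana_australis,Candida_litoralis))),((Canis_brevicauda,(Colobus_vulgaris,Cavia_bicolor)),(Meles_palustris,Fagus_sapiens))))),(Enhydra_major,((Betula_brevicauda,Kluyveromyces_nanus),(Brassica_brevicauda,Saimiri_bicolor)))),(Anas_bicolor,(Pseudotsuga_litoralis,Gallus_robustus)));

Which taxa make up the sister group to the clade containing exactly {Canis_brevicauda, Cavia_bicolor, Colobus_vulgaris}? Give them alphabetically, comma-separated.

The clade containing exactly {Canis_brevicauda, Cavia_bicolor, Colobus_vulgaris} attaches to the tree at the node subtending ((Canis_brevicauda,(Colobus_vulgaris,Cavia_bicolor)),(Meles_palustris,Fagus_sapiens)).
The other lineage descending from that same node — the sister group — is (Meles_palustris,Fagus_sapiens); its 2 tips in alphabetical order are the answer.

Fagus_sapiens, Meles_palustris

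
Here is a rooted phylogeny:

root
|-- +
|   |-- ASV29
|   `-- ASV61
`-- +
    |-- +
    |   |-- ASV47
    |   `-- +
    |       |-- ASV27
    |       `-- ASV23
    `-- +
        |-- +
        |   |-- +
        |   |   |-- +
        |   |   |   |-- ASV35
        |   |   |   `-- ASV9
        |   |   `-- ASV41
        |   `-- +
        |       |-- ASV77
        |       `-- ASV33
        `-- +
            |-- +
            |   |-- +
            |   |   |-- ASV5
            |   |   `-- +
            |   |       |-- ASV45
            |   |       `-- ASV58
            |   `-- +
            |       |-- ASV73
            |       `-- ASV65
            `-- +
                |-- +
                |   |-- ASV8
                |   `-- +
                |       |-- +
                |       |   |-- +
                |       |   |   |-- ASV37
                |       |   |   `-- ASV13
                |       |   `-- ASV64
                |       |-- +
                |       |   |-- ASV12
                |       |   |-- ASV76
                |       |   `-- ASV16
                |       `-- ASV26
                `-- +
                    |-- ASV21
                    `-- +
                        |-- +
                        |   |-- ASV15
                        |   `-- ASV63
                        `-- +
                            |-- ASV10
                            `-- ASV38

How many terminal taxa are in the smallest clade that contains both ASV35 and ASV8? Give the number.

23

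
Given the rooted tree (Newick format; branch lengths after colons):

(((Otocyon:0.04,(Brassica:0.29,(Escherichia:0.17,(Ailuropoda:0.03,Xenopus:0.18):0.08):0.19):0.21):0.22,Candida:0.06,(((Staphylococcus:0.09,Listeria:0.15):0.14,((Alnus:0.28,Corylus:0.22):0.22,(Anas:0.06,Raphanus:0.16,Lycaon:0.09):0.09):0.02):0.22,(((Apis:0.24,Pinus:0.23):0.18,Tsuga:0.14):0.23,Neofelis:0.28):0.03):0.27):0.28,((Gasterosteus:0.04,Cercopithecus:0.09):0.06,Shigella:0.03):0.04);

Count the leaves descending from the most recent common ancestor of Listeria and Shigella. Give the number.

20

The MRCA of Listeria and Shigella is the root, so the clade is the entire tree.
That clade contains 20 terminal taxa: Ailuropoda, Alnus, Anas, Apis, Brassica, Candida, Cercopithecus, Corylus, Escherichia, Gasterosteus, Listeria, Lycaon, Neofelis, Otocyon, Pinus, Raphanus, Shigella, Staphylococcus, Tsuga, Xenopus.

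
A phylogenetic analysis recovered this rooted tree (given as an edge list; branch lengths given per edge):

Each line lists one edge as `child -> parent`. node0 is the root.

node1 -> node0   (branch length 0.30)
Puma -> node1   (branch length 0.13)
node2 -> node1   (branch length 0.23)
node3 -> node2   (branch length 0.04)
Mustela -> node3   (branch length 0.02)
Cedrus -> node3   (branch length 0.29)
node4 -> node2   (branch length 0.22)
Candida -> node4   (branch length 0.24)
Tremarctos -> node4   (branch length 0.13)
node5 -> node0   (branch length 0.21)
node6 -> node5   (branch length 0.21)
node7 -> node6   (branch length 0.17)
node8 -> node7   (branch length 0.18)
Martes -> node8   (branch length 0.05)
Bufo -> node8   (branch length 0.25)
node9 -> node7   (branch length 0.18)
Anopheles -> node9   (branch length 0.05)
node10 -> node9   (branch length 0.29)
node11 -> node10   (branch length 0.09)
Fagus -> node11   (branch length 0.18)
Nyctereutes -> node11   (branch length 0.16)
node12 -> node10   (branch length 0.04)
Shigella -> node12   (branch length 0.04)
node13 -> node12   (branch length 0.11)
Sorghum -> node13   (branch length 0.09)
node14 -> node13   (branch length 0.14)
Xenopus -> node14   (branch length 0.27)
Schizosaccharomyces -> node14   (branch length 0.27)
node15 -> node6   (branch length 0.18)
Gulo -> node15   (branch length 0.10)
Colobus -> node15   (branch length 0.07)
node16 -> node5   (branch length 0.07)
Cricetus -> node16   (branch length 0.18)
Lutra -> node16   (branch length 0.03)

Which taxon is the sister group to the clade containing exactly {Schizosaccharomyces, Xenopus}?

Sorghum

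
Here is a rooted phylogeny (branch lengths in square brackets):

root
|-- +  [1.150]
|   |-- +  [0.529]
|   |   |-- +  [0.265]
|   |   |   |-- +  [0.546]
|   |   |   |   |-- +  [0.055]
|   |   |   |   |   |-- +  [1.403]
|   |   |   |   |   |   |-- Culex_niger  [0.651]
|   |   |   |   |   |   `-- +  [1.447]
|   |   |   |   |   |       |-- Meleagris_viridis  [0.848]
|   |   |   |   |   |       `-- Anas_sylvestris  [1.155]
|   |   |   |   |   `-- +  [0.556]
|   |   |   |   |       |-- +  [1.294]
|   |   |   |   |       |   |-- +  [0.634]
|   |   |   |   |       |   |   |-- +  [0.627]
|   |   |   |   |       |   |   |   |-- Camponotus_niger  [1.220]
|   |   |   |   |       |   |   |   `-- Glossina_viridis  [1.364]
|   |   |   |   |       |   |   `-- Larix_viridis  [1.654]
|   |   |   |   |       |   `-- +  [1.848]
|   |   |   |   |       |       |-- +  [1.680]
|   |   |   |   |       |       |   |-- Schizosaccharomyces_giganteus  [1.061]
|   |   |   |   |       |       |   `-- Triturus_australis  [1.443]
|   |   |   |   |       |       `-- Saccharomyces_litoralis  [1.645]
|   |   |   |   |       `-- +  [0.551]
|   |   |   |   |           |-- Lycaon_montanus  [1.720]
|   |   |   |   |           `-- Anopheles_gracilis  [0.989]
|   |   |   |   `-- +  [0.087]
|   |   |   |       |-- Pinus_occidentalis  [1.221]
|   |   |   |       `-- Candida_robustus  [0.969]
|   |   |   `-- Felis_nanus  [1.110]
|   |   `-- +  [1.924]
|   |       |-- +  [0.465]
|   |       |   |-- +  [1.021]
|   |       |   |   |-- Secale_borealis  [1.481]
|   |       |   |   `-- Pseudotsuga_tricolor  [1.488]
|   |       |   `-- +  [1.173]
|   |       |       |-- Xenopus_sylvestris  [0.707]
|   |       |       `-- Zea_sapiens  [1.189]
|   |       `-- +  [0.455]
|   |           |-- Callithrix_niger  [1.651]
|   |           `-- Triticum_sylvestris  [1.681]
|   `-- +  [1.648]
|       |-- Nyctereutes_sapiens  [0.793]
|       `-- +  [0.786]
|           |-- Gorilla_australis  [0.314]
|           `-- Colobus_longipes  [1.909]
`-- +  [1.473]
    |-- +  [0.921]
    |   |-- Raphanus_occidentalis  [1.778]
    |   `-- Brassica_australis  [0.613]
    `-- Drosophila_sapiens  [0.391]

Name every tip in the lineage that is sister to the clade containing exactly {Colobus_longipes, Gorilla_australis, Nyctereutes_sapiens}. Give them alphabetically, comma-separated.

Anas_sylvestris, Anopheles_gracilis, Callithrix_niger, Camponotus_niger, Candida_robustus, Culex_niger, Felis_nanus, Glossina_viridis, Larix_viridis, Lycaon_montanus, Meleagris_viridis, Pinus_occidentalis, Pseudotsuga_tricolor, Saccharomyces_litoralis, Schizosaccharomyces_giganteus, Secale_borealis, Triticum_sylvestris, Triturus_australis, Xenopus_sylvestris, Zea_sapiens

The clade containing exactly {Colobus_longipes, Gorilla_australis, Nyctereutes_sapiens} attaches to the tree at the node subtending ((((((Culex_niger,(Meleagris_viridis,Anas_sylvestris)),((((Camponotus_niger,Glossina_viridis),Larix_viridis),((Schizosaccharomyces_giganteus,Triturus_australis),Saccharomyces_litoralis)),(Lycaon_montanus,Anopheles_gracilis))),(Pinus_occidentalis,Candida_robustus)),Felis_nanus),(((Secale_borealis,Pseudotsuga_tricolor),(Xenopus_sylvestris,Zea_sapiens)),(Callithrix_niger,Triticum_sylvestris))),(Nyctereutes_sapiens,(Gorilla_australis,Colobus_longipes))).
The other lineage descending from that same node — the sister group — is (((((Culex_niger,(Meleagris_viridis,Anas_sylvestris)),((((Camponotus_niger,Glossina_viridis),Larix_viridis),((Schizosaccharomyces_giganteus,Triturus_australis),Saccharomyces_litoralis)),(Lycaon_montanus,Anopheles_gracilis))),(Pinus_occidentalis,Candida_robustus)),Felis_nanus),(((Secale_borealis,Pseudotsuga_tricolor),(Xenopus_sylvestris,Zea_sapiens)),(Callithrix_niger,Triticum_sylvestris))); its 20 tips in alphabetical order are the answer.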